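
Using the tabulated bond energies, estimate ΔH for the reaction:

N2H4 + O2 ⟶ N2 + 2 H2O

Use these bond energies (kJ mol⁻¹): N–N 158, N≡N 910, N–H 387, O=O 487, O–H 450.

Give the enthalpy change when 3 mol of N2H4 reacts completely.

ΔH = −1551 kJ

Bonds broken (reactants):
  N–H: 4 × 387 = 1548
  N–N: 1 × 158 = 158
  O=O: 1 × 487 = 487
  Σ(broken) = 2193 kJ
Bonds formed (products):
  N≡N: 1 × 910 = 910
  O–H: 4 × 450 = 1800
  Σ(formed) = 2710 kJ
ΔH = Σ(broken) − Σ(formed) = 2193 − 2710 = −517 kJ
For 3× the reaction as written: 3 × (−517) = −1551 kJ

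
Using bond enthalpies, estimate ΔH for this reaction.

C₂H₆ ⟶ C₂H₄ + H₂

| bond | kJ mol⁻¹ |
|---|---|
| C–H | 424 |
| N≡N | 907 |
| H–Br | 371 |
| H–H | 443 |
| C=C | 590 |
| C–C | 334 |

ΔH ≈ +149 kJ

Bonds broken (reactants):
  C–C: 1 × 334 = 334
  C–H: 6 × 424 = 2544
  Σ(broken) = 2878 kJ
Bonds formed (products):
  C–H: 4 × 424 = 1696
  C=C: 1 × 590 = 590
  H–H: 1 × 443 = 443
  Σ(formed) = 2729 kJ
ΔH = Σ(broken) − Σ(formed) = 2878 − 2729 = +149 kJ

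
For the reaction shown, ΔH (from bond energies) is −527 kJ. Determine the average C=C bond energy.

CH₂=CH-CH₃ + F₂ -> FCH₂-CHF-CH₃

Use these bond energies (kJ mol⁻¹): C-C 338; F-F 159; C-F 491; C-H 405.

Let D be the C=C bond energy.
Σ(broken) = 1×338 + 6×405 + 1×D + 1×159 = 2927 + D
Σ(formed) = 2×338 + 2×491 + 6×405 = 4088
ΔH = Σ(broken) − Σ(formed) = (2927 + D) − (4088) = −1161 + D
Setting this equal to −527 kJ gives D = 634 kJ/mol.

D(C=C) ≈ 634 kJ/mol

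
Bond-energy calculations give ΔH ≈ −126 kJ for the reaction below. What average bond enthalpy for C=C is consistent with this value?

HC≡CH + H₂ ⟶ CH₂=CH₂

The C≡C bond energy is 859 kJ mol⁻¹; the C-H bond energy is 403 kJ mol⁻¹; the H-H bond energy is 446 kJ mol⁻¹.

D(C=C) ≈ 625 kJ/mol

Let D be the C=C bond energy.
Σ(broken) = 1×859 + 2×403 + 1×446 = 2111
Σ(formed) = 4×403 + 1×D = 1612 + D
ΔH = Σ(broken) − Σ(formed) = (2111) − (1612 + D) = +499 − D
Setting this equal to −126 kJ gives D = 625 kJ/mol.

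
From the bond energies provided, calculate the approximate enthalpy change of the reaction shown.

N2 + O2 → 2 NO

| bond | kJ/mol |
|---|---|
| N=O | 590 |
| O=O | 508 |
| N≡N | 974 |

Bonds broken (reactants):
  N≡N: 1 × 974 = 974
  O=O: 1 × 508 = 508
  Σ(broken) = 1482 kJ
Bonds formed (products):
  N=O: 2 × 590 = 1180
  Σ(formed) = 1180 kJ
ΔH = Σ(broken) − Σ(formed) = 1482 − 1180 = +302 kJ

ΔH ≈ +302 kJ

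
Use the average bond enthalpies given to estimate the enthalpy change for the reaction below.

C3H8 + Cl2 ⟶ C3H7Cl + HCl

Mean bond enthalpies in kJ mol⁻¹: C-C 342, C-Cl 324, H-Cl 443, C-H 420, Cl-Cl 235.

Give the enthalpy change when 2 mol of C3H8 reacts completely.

Bonds broken (reactants):
  C-C: 2 × 342 = 684
  C-H: 8 × 420 = 3360
  Cl-Cl: 1 × 235 = 235
  Σ(broken) = 4279 kJ
Bonds formed (products):
  C-C: 2 × 342 = 684
  C-Cl: 1 × 324 = 324
  C-H: 7 × 420 = 2940
  H-Cl: 1 × 443 = 443
  Σ(formed) = 4391 kJ
ΔH = Σ(broken) − Σ(formed) = 4279 − 4391 = −112 kJ
For 2× the reaction as written: 2 × (−112) = −224 kJ

ΔH = −224 kJ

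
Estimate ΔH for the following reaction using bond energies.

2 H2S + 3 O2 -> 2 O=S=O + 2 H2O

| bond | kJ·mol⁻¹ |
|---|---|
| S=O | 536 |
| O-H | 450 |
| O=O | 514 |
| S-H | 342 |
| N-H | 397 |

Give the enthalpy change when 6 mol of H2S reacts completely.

ΔH = −3102 kJ

Bonds broken (reactants):
  O=O: 3 × 514 = 1542
  S-H: 4 × 342 = 1368
  Σ(broken) = 2910 kJ
Bonds formed (products):
  O-H: 4 × 450 = 1800
  S=O: 4 × 536 = 2144
  Σ(formed) = 3944 kJ
ΔH = Σ(broken) − Σ(formed) = 2910 − 3944 = −1034 kJ
For 3× the reaction as written: 3 × (−1034) = −3102 kJ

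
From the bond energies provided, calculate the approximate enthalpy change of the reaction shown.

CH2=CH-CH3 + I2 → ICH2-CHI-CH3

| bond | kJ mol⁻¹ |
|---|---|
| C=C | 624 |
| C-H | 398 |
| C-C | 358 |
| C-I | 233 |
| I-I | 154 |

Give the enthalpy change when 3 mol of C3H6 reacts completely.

Bonds broken (reactants):
  C-C: 1 × 358 = 358
  C-H: 6 × 398 = 2388
  C=C: 1 × 624 = 624
  I-I: 1 × 154 = 154
  Σ(broken) = 3524 kJ
Bonds formed (products):
  C-C: 2 × 358 = 716
  C-H: 6 × 398 = 2388
  C-I: 2 × 233 = 466
  Σ(formed) = 3570 kJ
ΔH = Σ(broken) − Σ(formed) = 3524 − 3570 = −46 kJ
For 3× the reaction as written: 3 × (−46) = −138 kJ

ΔH = −138 kJ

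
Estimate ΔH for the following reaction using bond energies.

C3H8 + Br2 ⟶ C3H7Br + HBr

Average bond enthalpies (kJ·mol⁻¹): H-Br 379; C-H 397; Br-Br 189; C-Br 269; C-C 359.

Bonds broken (reactants):
  Br-Br: 1 × 189 = 189
  C-C: 2 × 359 = 718
  C-H: 8 × 397 = 3176
  Σ(broken) = 4083 kJ
Bonds formed (products):
  C-Br: 1 × 269 = 269
  C-C: 2 × 359 = 718
  C-H: 7 × 397 = 2779
  H-Br: 1 × 379 = 379
  Σ(formed) = 4145 kJ
ΔH = Σ(broken) − Σ(formed) = 4083 − 4145 = −62 kJ

ΔH ≈ −62 kJ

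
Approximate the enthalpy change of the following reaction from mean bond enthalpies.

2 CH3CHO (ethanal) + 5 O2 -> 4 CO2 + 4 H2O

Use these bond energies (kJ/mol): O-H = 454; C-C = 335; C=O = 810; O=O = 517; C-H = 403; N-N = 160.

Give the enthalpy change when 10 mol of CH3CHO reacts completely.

ΔH = −10065 kJ

Bonds broken (reactants):
  C-C: 2 × 335 = 670
  C-H: 8 × 403 = 3224
  C=O: 2 × 810 = 1620
  O=O: 5 × 517 = 2585
  Σ(broken) = 8099 kJ
Bonds formed (products):
  C=O: 8 × 810 = 6480
  O-H: 8 × 454 = 3632
  Σ(formed) = 10112 kJ
ΔH = Σ(broken) − Σ(formed) = 8099 − 10112 = −2013 kJ
For 5× the reaction as written: 5 × (−2013) = −10065 kJ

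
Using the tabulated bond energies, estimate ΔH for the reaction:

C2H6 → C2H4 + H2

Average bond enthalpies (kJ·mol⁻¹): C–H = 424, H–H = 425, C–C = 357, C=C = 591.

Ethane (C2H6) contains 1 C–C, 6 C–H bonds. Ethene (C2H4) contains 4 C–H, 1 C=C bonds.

ΔH ≈ +189 kJ

Bonds broken (reactants):
  C–C: 1 × 357 = 357
  C–H: 6 × 424 = 2544
  Σ(broken) = 2901 kJ
Bonds formed (products):
  C–H: 4 × 424 = 1696
  C=C: 1 × 591 = 591
  H–H: 1 × 425 = 425
  Σ(formed) = 2712 kJ
ΔH = Σ(broken) − Σ(formed) = 2901 − 2712 = +189 kJ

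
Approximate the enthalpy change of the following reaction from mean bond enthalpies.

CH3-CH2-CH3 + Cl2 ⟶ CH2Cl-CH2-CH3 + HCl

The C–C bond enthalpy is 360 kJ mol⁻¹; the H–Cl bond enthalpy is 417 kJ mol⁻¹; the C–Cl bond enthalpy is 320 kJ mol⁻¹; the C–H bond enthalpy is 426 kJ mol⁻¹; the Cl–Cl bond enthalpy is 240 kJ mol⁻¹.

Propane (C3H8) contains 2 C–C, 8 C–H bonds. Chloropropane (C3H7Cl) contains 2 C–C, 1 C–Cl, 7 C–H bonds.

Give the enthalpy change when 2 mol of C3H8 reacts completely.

Bonds broken (reactants):
  C–C: 2 × 360 = 720
  C–H: 8 × 426 = 3408
  Cl–Cl: 1 × 240 = 240
  Σ(broken) = 4368 kJ
Bonds formed (products):
  C–C: 2 × 360 = 720
  C–Cl: 1 × 320 = 320
  C–H: 7 × 426 = 2982
  H–Cl: 1 × 417 = 417
  Σ(formed) = 4439 kJ
ΔH = Σ(broken) − Σ(formed) = 4368 − 4439 = −71 kJ
For 2× the reaction as written: 2 × (−71) = −142 kJ

ΔH = −142 kJ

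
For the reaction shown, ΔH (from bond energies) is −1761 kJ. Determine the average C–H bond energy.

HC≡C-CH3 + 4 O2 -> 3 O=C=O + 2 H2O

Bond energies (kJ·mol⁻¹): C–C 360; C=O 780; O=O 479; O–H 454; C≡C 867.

D(C–H) ≈ 398 kJ/mol

Let D be the C–H bond energy.
Σ(broken) = 1×867 + 1×360 + 4×D + 4×479 = 3143 + 4D
Σ(formed) = 6×780 + 4×454 = 6496
ΔH = Σ(broken) − Σ(formed) = (3143 + 4D) − (6496) = −3353 + 4D
Setting this equal to −1761 kJ gives 4D = 1592, so D = 398 kJ/mol.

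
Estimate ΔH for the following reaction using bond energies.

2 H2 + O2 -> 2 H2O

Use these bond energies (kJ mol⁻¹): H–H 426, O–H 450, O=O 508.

ΔH ≈ −440 kJ

Bonds broken (reactants):
  H–H: 2 × 426 = 852
  O=O: 1 × 508 = 508
  Σ(broken) = 1360 kJ
Bonds formed (products):
  O–H: 4 × 450 = 1800
  Σ(formed) = 1800 kJ
ΔH = Σ(broken) − Σ(formed) = 1360 − 1800 = −440 kJ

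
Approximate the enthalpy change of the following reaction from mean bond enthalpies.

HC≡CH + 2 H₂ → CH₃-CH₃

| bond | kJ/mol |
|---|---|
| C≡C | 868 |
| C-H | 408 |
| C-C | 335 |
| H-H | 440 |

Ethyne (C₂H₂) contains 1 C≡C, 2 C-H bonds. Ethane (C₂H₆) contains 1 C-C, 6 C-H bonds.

Bonds broken (reactants):
  C≡C: 1 × 868 = 868
  C-H: 2 × 408 = 816
  H-H: 2 × 440 = 880
  Σ(broken) = 2564 kJ
Bonds formed (products):
  C-C: 1 × 335 = 335
  C-H: 6 × 408 = 2448
  Σ(formed) = 2783 kJ
ΔH = Σ(broken) − Σ(formed) = 2564 − 2783 = −219 kJ

ΔH ≈ −219 kJ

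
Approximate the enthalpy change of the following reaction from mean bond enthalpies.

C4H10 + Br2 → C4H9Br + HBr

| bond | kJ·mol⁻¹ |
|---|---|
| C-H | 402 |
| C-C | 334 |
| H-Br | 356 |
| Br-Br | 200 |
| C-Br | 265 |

Bonds broken (reactants):
  Br-Br: 1 × 200 = 200
  C-C: 3 × 334 = 1002
  C-H: 10 × 402 = 4020
  Σ(broken) = 5222 kJ
Bonds formed (products):
  C-Br: 1 × 265 = 265
  C-C: 3 × 334 = 1002
  C-H: 9 × 402 = 3618
  H-Br: 1 × 356 = 356
  Σ(formed) = 5241 kJ
ΔH = Σ(broken) − Σ(formed) = 5222 − 5241 = −19 kJ

ΔH ≈ −19 kJ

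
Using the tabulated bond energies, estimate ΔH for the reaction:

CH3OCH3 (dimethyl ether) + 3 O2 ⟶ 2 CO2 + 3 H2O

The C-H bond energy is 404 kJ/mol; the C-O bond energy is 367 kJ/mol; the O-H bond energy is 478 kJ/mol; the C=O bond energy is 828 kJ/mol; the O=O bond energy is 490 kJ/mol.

ΔH ≈ −1552 kJ

Bonds broken (reactants):
  C-H: 6 × 404 = 2424
  C-O: 2 × 367 = 734
  O=O: 3 × 490 = 1470
  Σ(broken) = 4628 kJ
Bonds formed (products):
  C=O: 4 × 828 = 3312
  O-H: 6 × 478 = 2868
  Σ(formed) = 6180 kJ
ΔH = Σ(broken) − Σ(formed) = 4628 − 6180 = −1552 kJ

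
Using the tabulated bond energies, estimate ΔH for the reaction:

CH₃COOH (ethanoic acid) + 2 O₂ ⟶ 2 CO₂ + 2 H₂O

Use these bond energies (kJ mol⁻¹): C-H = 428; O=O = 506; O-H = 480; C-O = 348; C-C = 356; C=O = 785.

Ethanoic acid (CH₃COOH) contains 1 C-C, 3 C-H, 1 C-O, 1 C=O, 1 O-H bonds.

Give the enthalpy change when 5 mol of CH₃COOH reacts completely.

Bonds broken (reactants):
  C-C: 1 × 356 = 356
  C-H: 3 × 428 = 1284
  C-O: 1 × 348 = 348
  C=O: 1 × 785 = 785
  O-H: 1 × 480 = 480
  O=O: 2 × 506 = 1012
  Σ(broken) = 4265 kJ
Bonds formed (products):
  C=O: 4 × 785 = 3140
  O-H: 4 × 480 = 1920
  Σ(formed) = 5060 kJ
ΔH = Σ(broken) − Σ(formed) = 4265 − 5060 = −795 kJ
For 5× the reaction as written: 5 × (−795) = −3975 kJ

ΔH = −3975 kJ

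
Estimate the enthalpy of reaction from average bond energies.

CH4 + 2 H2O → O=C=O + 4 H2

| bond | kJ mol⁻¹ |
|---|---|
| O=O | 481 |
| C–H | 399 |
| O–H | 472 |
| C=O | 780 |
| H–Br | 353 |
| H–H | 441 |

Bonds broken (reactants):
  C–H: 4 × 399 = 1596
  O–H: 4 × 472 = 1888
  Σ(broken) = 3484 kJ
Bonds formed (products):
  C=O: 2 × 780 = 1560
  H–H: 4 × 441 = 1764
  Σ(formed) = 3324 kJ
ΔH = Σ(broken) − Σ(formed) = 3484 − 3324 = +160 kJ

ΔH ≈ +160 kJ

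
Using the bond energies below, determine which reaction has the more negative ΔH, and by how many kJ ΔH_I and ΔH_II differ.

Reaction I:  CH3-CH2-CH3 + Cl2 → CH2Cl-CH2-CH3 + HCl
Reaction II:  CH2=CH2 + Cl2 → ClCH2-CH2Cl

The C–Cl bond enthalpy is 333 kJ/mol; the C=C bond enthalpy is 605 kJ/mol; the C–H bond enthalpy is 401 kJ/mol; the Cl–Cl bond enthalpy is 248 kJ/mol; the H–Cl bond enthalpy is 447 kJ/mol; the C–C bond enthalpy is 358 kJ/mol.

Reaction II, by 40 kJ

Reaction I:
  Bonds broken (reactants):
    C–C: 2 × 358 = 716
    C–H: 8 × 401 = 3208
    Cl–Cl: 1 × 248 = 248
    Σ(broken) = 4172 kJ
  Bonds formed (products):
    C–C: 2 × 358 = 716
    C–Cl: 1 × 333 = 333
    C–H: 7 × 401 = 2807
    H–Cl: 1 × 447 = 447
    Σ(formed) = 4303 kJ
  ΔH_I = 4172 − 4303 = −131 kJ
Reaction II:
  Bonds broken (reactants):
    C–H: 4 × 401 = 1604
    C=C: 1 × 605 = 605
    Cl–Cl: 1 × 248 = 248
    Σ(broken) = 2457 kJ
  Bonds formed (products):
    C–C: 1 × 358 = 358
    C–Cl: 2 × 333 = 666
    C–H: 4 × 401 = 1604
    Σ(formed) = 2628 kJ
  ΔH_II = 2457 − 2628 = −171 kJ
ΔH_I − ΔH_II = +40 kJ, so reaction II has the more negative ΔH; |ΔH_I − ΔH_II| = 40 kJ.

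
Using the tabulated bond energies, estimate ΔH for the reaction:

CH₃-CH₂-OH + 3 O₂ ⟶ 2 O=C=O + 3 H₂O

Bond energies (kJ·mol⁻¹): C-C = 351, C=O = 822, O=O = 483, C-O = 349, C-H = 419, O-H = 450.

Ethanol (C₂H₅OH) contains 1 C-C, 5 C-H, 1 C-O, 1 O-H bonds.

ΔH ≈ −1294 kJ

Bonds broken (reactants):
  C-C: 1 × 351 = 351
  C-H: 5 × 419 = 2095
  C-O: 1 × 349 = 349
  O-H: 1 × 450 = 450
  O=O: 3 × 483 = 1449
  Σ(broken) = 4694 kJ
Bonds formed (products):
  C=O: 4 × 822 = 3288
  O-H: 6 × 450 = 2700
  Σ(formed) = 5988 kJ
ΔH = Σ(broken) − Σ(formed) = 4694 − 5988 = −1294 kJ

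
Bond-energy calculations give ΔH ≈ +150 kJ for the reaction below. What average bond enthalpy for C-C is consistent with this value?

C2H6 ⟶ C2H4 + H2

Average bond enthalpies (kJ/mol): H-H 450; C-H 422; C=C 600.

Let D be the C-C bond energy.
Σ(broken) = 1×D + 6×422 = 2532 + D
Σ(formed) = 4×422 + 1×600 + 1×450 = 2738
ΔH = Σ(broken) − Σ(formed) = (2532 + D) − (2738) = −206 + D
Setting this equal to +150 kJ gives D = 356 kJ/mol.

D(C-C) ≈ 356 kJ/mol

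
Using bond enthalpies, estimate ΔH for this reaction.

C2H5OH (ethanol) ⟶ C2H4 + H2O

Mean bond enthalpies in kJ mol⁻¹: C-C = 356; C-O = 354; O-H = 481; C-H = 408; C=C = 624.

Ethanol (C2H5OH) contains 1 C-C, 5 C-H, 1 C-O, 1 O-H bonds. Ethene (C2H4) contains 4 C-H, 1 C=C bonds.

Bonds broken (reactants):
  C-C: 1 × 356 = 356
  C-H: 5 × 408 = 2040
  C-O: 1 × 354 = 354
  O-H: 1 × 481 = 481
  Σ(broken) = 3231 kJ
Bonds formed (products):
  C-H: 4 × 408 = 1632
  C=C: 1 × 624 = 624
  O-H: 2 × 481 = 962
  Σ(formed) = 3218 kJ
ΔH = Σ(broken) − Σ(formed) = 3231 − 3218 = +13 kJ

ΔH ≈ +13 kJ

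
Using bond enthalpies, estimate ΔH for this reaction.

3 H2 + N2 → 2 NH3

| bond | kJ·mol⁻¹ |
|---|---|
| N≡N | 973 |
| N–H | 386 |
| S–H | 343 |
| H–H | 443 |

Bonds broken (reactants):
  H–H: 3 × 443 = 1329
  N≡N: 1 × 973 = 973
  Σ(broken) = 2302 kJ
Bonds formed (products):
  N–H: 6 × 386 = 2316
  Σ(formed) = 2316 kJ
ΔH = Σ(broken) − Σ(formed) = 2302 − 2316 = −14 kJ

ΔH ≈ −14 kJ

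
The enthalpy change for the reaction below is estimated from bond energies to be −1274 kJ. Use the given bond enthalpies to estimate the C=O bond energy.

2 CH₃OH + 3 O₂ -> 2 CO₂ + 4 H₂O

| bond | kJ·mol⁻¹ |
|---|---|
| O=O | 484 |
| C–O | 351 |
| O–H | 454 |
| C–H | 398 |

D(C=O) ≈ 773 kJ/mol

Let D be the C=O bond energy.
Σ(broken) = 6×398 + 2×351 + 2×454 + 3×484 = 5450
Σ(formed) = 4×D + 8×454 = 3632 + 4D
ΔH = Σ(broken) − Σ(formed) = (5450) − (3632 + 4D) = +1818 − 4D
Setting this equal to −1274 kJ gives 4D = 3092, so D = 773 kJ/mol.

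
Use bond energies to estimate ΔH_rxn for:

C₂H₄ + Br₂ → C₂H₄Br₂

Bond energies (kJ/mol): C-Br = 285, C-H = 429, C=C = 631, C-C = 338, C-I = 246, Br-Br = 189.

Bonds broken (reactants):
  Br-Br: 1 × 189 = 189
  C-H: 4 × 429 = 1716
  C=C: 1 × 631 = 631
  Σ(broken) = 2536 kJ
Bonds formed (products):
  C-Br: 2 × 285 = 570
  C-C: 1 × 338 = 338
  C-H: 4 × 429 = 1716
  Σ(formed) = 2624 kJ
ΔH = Σ(broken) − Σ(formed) = 2536 − 2624 = −88 kJ

ΔH ≈ −88 kJ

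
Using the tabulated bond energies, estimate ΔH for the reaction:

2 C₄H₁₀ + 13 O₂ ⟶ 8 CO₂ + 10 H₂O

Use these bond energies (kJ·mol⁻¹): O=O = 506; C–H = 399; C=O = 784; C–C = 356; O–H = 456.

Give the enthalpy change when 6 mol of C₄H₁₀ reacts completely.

ΔH = −14910 kJ

Bonds broken (reactants):
  C–C: 6 × 356 = 2136
  C–H: 20 × 399 = 7980
  O=O: 13 × 506 = 6578
  Σ(broken) = 16694 kJ
Bonds formed (products):
  C=O: 16 × 784 = 12544
  O–H: 20 × 456 = 9120
  Σ(formed) = 21664 kJ
ΔH = Σ(broken) − Σ(formed) = 16694 − 21664 = −4970 kJ
For 3× the reaction as written: 3 × (−4970) = −14910 kJ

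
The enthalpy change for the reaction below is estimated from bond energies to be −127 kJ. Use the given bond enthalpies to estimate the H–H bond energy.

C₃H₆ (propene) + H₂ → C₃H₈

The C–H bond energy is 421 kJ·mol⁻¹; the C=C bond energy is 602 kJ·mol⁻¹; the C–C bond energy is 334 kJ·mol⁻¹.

Let D be the H–H bond energy.
Σ(broken) = 1×334 + 6×421 + 1×602 + 1×D = 3462 + D
Σ(formed) = 2×334 + 8×421 = 4036
ΔH = Σ(broken) − Σ(formed) = (3462 + D) − (4036) = −574 + D
Setting this equal to −127 kJ gives D = 447 kJ/mol.

D(H–H) ≈ 447 kJ/mol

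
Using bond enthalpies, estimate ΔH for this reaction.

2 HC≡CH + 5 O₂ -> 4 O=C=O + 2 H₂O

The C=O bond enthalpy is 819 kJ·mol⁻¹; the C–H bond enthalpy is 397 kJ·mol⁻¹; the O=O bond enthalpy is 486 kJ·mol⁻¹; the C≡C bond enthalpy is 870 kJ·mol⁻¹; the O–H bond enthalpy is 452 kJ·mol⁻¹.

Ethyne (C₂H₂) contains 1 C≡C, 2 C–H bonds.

Bonds broken (reactants):
  C≡C: 2 × 870 = 1740
  C–H: 4 × 397 = 1588
  O=O: 5 × 486 = 2430
  Σ(broken) = 5758 kJ
Bonds formed (products):
  C=O: 8 × 819 = 6552
  O–H: 4 × 452 = 1808
  Σ(formed) = 8360 kJ
ΔH = Σ(broken) − Σ(formed) = 5758 − 8360 = −2602 kJ

ΔH ≈ −2602 kJ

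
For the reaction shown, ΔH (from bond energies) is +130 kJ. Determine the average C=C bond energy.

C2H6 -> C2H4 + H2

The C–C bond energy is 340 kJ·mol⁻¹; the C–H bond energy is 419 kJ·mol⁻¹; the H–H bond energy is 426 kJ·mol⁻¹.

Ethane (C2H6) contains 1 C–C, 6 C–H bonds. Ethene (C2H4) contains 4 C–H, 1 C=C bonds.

D(C=C) ≈ 622 kJ/mol

Let D be the C=C bond energy.
Σ(broken) = 1×340 + 6×419 = 2854
Σ(formed) = 4×419 + 1×D + 1×426 = 2102 + D
ΔH = Σ(broken) − Σ(formed) = (2854) − (2102 + D) = +752 − D
Setting this equal to +130 kJ gives D = 622 kJ/mol.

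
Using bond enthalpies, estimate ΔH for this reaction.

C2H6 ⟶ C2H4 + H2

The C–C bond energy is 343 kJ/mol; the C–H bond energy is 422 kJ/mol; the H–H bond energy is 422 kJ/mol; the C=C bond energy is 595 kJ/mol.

Bonds broken (reactants):
  C–C: 1 × 343 = 343
  C–H: 6 × 422 = 2532
  Σ(broken) = 2875 kJ
Bonds formed (products):
  C–H: 4 × 422 = 1688
  C=C: 1 × 595 = 595
  H–H: 1 × 422 = 422
  Σ(formed) = 2705 kJ
ΔH = Σ(broken) − Σ(formed) = 2875 − 2705 = +170 kJ

ΔH ≈ +170 kJ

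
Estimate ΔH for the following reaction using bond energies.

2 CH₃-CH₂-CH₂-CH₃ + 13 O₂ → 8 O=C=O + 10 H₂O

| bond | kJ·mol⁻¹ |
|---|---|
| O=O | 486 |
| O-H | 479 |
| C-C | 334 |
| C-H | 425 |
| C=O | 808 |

ΔH ≈ −5686 kJ

Bonds broken (reactants):
  C-C: 6 × 334 = 2004
  C-H: 20 × 425 = 8500
  O=O: 13 × 486 = 6318
  Σ(broken) = 16822 kJ
Bonds formed (products):
  C=O: 16 × 808 = 12928
  O-H: 20 × 479 = 9580
  Σ(formed) = 22508 kJ
ΔH = Σ(broken) − Σ(formed) = 16822 − 22508 = −5686 kJ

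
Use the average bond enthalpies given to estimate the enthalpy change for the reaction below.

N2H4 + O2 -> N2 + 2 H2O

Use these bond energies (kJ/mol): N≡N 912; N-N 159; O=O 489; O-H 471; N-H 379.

Bonds broken (reactants):
  N-H: 4 × 379 = 1516
  N-N: 1 × 159 = 159
  O=O: 1 × 489 = 489
  Σ(broken) = 2164 kJ
Bonds formed (products):
  N≡N: 1 × 912 = 912
  O-H: 4 × 471 = 1884
  Σ(formed) = 2796 kJ
ΔH = Σ(broken) − Σ(formed) = 2164 − 2796 = −632 kJ

ΔH ≈ −632 kJ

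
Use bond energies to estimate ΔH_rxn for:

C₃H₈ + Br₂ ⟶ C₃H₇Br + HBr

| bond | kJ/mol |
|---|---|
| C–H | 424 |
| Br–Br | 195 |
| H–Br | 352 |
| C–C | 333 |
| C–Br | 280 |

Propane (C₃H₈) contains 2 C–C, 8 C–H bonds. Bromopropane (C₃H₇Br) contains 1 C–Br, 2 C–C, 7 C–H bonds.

Bonds broken (reactants):
  Br–Br: 1 × 195 = 195
  C–C: 2 × 333 = 666
  C–H: 8 × 424 = 3392
  Σ(broken) = 4253 kJ
Bonds formed (products):
  C–Br: 1 × 280 = 280
  C–C: 2 × 333 = 666
  C–H: 7 × 424 = 2968
  H–Br: 1 × 352 = 352
  Σ(formed) = 4266 kJ
ΔH = Σ(broken) − Σ(formed) = 4253 − 4266 = −13 kJ

ΔH ≈ −13 kJ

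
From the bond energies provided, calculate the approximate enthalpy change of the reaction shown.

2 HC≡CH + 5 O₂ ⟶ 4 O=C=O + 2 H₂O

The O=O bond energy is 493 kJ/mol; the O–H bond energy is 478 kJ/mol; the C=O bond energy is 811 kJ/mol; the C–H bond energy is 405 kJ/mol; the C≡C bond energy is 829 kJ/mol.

Bonds broken (reactants):
  C≡C: 2 × 829 = 1658
  C–H: 4 × 405 = 1620
  O=O: 5 × 493 = 2465
  Σ(broken) = 5743 kJ
Bonds formed (products):
  C=O: 8 × 811 = 6488
  O–H: 4 × 478 = 1912
  Σ(formed) = 8400 kJ
ΔH = Σ(broken) − Σ(formed) = 5743 − 8400 = −2657 kJ

ΔH ≈ −2657 kJ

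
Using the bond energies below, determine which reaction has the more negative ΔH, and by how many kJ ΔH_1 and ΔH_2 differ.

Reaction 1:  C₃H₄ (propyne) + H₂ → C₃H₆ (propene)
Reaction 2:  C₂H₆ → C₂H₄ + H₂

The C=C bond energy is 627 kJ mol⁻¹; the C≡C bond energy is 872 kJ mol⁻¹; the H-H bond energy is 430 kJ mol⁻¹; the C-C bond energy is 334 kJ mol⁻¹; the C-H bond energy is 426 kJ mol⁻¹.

Reaction 1, by 306 kJ

Reaction 1:
  Bonds broken (reactants):
    C≡C: 1 × 872 = 872
    C-C: 1 × 334 = 334
    C-H: 4 × 426 = 1704
    H-H: 1 × 430 = 430
    Σ(broken) = 3340 kJ
  Bonds formed (products):
    C-C: 1 × 334 = 334
    C-H: 6 × 426 = 2556
    C=C: 1 × 627 = 627
    Σ(formed) = 3517 kJ
  ΔH_1 = 3340 − 3517 = −177 kJ
Reaction 2:
  Bonds broken (reactants):
    C-C: 1 × 334 = 334
    C-H: 6 × 426 = 2556
    Σ(broken) = 2890 kJ
  Bonds formed (products):
    C-H: 4 × 426 = 1704
    C=C: 1 × 627 = 627
    H-H: 1 × 430 = 430
    Σ(formed) = 2761 kJ
  ΔH_2 = 2890 − 2761 = +129 kJ
ΔH_1 − ΔH_2 = −306 kJ, so reaction 1 has the more negative ΔH; |ΔH_1 − ΔH_2| = 306 kJ.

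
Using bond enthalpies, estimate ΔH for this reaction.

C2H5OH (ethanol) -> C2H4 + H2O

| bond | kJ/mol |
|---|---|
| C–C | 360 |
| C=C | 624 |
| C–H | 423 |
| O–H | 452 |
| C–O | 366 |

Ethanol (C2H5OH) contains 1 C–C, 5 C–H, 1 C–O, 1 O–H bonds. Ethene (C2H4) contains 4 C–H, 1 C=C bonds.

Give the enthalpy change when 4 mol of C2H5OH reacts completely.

Bonds broken (reactants):
  C–C: 1 × 360 = 360
  C–H: 5 × 423 = 2115
  C–O: 1 × 366 = 366
  O–H: 1 × 452 = 452
  Σ(broken) = 3293 kJ
Bonds formed (products):
  C–H: 4 × 423 = 1692
  C=C: 1 × 624 = 624
  O–H: 2 × 452 = 904
  Σ(formed) = 3220 kJ
ΔH = Σ(broken) − Σ(formed) = 3293 − 3220 = +73 kJ
For 4× the reaction as written: 4 × (+73) = +292 kJ

ΔH = +292 kJ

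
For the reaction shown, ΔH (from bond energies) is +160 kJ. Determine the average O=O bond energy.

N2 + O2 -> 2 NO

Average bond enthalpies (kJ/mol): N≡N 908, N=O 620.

D(O=O) ≈ 492 kJ/mol

Let D be the O=O bond energy.
Σ(broken) = 1×908 + 1×D = 908 + D
Σ(formed) = 2×620 = 1240
ΔH = Σ(broken) − Σ(formed) = (908 + D) − (1240) = −332 + D
Setting this equal to +160 kJ gives D = 492 kJ/mol.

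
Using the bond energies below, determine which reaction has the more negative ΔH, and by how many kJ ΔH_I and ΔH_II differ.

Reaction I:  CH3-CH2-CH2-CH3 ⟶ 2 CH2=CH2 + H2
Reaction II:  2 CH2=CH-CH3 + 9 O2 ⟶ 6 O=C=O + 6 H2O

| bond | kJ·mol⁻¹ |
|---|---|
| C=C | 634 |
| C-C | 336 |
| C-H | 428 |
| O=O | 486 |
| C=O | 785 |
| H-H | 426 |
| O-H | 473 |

Reaction II, by 3816 kJ

Reaction I:
  Bonds broken (reactants):
    C-C: 3 × 336 = 1008
    C-H: 10 × 428 = 4280
    Σ(broken) = 5288 kJ
  Bonds formed (products):
    C-H: 8 × 428 = 3424
    C=C: 2 × 634 = 1268
    H-H: 1 × 426 = 426
    Σ(formed) = 5118 kJ
  ΔH_I = 5288 − 5118 = +170 kJ
Reaction II:
  Bonds broken (reactants):
    C-C: 2 × 336 = 672
    C-H: 12 × 428 = 5136
    C=C: 2 × 634 = 1268
    O=O: 9 × 486 = 4374
    Σ(broken) = 11450 kJ
  Bonds formed (products):
    C=O: 12 × 785 = 9420
    O-H: 12 × 473 = 5676
    Σ(formed) = 15096 kJ
  ΔH_II = 11450 − 15096 = −3646 kJ
ΔH_I − ΔH_II = +3816 kJ, so reaction II has the more negative ΔH; |ΔH_I − ΔH_II| = 3816 kJ.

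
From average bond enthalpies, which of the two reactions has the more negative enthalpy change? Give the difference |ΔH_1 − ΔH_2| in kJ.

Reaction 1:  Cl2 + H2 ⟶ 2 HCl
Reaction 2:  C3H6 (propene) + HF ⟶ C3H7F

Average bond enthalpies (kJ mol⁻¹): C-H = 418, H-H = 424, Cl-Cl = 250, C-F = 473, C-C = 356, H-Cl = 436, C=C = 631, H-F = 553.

Reaction 1:
  Bonds broken (reactants):
    Cl-Cl: 1 × 250 = 250
    H-H: 1 × 424 = 424
    Σ(broken) = 674 kJ
  Bonds formed (products):
    H-Cl: 2 × 436 = 872
    Σ(formed) = 872 kJ
  ΔH_1 = 674 − 872 = −198 kJ
Reaction 2:
  Bonds broken (reactants):
    C-C: 1 × 356 = 356
    C-H: 6 × 418 = 2508
    C=C: 1 × 631 = 631
    H-F: 1 × 553 = 553
    Σ(broken) = 4048 kJ
  Bonds formed (products):
    C-C: 2 × 356 = 712
    C-F: 1 × 473 = 473
    C-H: 7 × 418 = 2926
    Σ(formed) = 4111 kJ
  ΔH_2 = 4048 − 4111 = −63 kJ
ΔH_1 − ΔH_2 = −135 kJ, so reaction 1 has the more negative ΔH; |ΔH_1 − ΔH_2| = 135 kJ.

Reaction 1, by 135 kJ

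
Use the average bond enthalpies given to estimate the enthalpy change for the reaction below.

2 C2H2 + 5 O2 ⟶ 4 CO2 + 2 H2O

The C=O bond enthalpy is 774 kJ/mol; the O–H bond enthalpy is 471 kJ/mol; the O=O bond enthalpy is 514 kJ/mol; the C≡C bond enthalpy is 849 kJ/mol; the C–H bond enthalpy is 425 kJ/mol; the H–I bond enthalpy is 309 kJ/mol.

Bonds broken (reactants):
  C≡C: 2 × 849 = 1698
  C–H: 4 × 425 = 1700
  O=O: 5 × 514 = 2570
  Σ(broken) = 5968 kJ
Bonds formed (products):
  C=O: 8 × 774 = 6192
  O–H: 4 × 471 = 1884
  Σ(formed) = 8076 kJ
ΔH = Σ(broken) − Σ(formed) = 5968 − 8076 = −2108 kJ

ΔH ≈ −2108 kJ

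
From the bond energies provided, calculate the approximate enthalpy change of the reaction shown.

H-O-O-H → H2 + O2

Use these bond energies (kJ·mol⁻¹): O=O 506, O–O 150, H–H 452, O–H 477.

Bonds broken (reactants):
  O–H: 2 × 477 = 954
  O–O: 1 × 150 = 150
  Σ(broken) = 1104 kJ
Bonds formed (products):
  H–H: 1 × 452 = 452
  O=O: 1 × 506 = 506
  Σ(formed) = 958 kJ
ΔH = Σ(broken) − Σ(formed) = 1104 − 958 = +146 kJ

ΔH ≈ +146 kJ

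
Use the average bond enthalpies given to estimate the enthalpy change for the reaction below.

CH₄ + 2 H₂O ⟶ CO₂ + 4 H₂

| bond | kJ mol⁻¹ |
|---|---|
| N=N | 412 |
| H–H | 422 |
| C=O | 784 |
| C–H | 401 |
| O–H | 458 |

Bonds broken (reactants):
  C–H: 4 × 401 = 1604
  O–H: 4 × 458 = 1832
  Σ(broken) = 3436 kJ
Bonds formed (products):
  C=O: 2 × 784 = 1568
  H–H: 4 × 422 = 1688
  Σ(formed) = 3256 kJ
ΔH = Σ(broken) − Σ(formed) = 3436 − 3256 = +180 kJ

ΔH ≈ +180 kJ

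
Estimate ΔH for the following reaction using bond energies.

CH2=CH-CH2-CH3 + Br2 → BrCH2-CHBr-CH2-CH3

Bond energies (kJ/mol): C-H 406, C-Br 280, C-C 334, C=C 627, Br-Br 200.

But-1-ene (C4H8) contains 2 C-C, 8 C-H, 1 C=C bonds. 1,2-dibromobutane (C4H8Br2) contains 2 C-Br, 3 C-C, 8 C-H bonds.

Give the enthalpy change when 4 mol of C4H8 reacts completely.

ΔH = −268 kJ

Bonds broken (reactants):
  Br-Br: 1 × 200 = 200
  C-C: 2 × 334 = 668
  C-H: 8 × 406 = 3248
  C=C: 1 × 627 = 627
  Σ(broken) = 4743 kJ
Bonds formed (products):
  C-Br: 2 × 280 = 560
  C-C: 3 × 334 = 1002
  C-H: 8 × 406 = 3248
  Σ(formed) = 4810 kJ
ΔH = Σ(broken) − Σ(formed) = 4743 − 4810 = −67 kJ
For 4× the reaction as written: 4 × (−67) = −268 kJ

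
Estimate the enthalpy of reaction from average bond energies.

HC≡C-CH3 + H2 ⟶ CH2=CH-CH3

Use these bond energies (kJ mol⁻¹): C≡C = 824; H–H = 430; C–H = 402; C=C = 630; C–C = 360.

ΔH ≈ −180 kJ

Bonds broken (reactants):
  C≡C: 1 × 824 = 824
  C–C: 1 × 360 = 360
  C–H: 4 × 402 = 1608
  H–H: 1 × 430 = 430
  Σ(broken) = 3222 kJ
Bonds formed (products):
  C–C: 1 × 360 = 360
  C–H: 6 × 402 = 2412
  C=C: 1 × 630 = 630
  Σ(formed) = 3402 kJ
ΔH = Σ(broken) − Σ(formed) = 3222 − 3402 = −180 kJ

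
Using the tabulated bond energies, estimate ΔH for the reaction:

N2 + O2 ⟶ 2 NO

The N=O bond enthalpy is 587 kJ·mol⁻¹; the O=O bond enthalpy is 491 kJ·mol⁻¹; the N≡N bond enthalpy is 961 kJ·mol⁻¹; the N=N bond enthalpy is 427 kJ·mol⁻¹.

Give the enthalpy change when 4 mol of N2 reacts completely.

ΔH = +1112 kJ

Bonds broken (reactants):
  N≡N: 1 × 961 = 961
  O=O: 1 × 491 = 491
  Σ(broken) = 1452 kJ
Bonds formed (products):
  N=O: 2 × 587 = 1174
  Σ(formed) = 1174 kJ
ΔH = Σ(broken) − Σ(formed) = 1452 − 1174 = +278 kJ
For 4× the reaction as written: 4 × (+278) = +1112 kJ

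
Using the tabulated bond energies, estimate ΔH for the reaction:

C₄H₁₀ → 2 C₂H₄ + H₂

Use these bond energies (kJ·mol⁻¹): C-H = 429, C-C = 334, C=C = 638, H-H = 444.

Bonds broken (reactants):
  C-C: 3 × 334 = 1002
  C-H: 10 × 429 = 4290
  Σ(broken) = 5292 kJ
Bonds formed (products):
  C-H: 8 × 429 = 3432
  C=C: 2 × 638 = 1276
  H-H: 1 × 444 = 444
  Σ(formed) = 5152 kJ
ΔH = Σ(broken) − Σ(formed) = 5292 − 5152 = +140 kJ

ΔH ≈ +140 kJ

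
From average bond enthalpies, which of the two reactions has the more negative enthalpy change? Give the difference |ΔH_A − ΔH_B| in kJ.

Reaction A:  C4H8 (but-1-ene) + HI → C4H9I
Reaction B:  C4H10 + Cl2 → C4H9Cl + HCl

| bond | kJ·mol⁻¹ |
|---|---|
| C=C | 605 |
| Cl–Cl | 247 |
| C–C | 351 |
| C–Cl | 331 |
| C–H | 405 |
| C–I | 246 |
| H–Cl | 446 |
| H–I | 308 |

Reaction A:
  Bonds broken (reactants):
    C–C: 2 × 351 = 702
    C–H: 8 × 405 = 3240
    C=C: 1 × 605 = 605
    H–I: 1 × 308 = 308
    Σ(broken) = 4855 kJ
  Bonds formed (products):
    C–C: 3 × 351 = 1053
    C–H: 9 × 405 = 3645
    C–I: 1 × 246 = 246
    Σ(formed) = 4944 kJ
  ΔH_A = 4855 − 4944 = −89 kJ
Reaction B:
  Bonds broken (reactants):
    C–C: 3 × 351 = 1053
    C–H: 10 × 405 = 4050
    Cl–Cl: 1 × 247 = 247
    Σ(broken) = 5350 kJ
  Bonds formed (products):
    C–C: 3 × 351 = 1053
    C–Cl: 1 × 331 = 331
    C–H: 9 × 405 = 3645
    H–Cl: 1 × 446 = 446
    Σ(formed) = 5475 kJ
  ΔH_B = 5350 − 5475 = −125 kJ
ΔH_A − ΔH_B = +36 kJ, so reaction B has the more negative ΔH; |ΔH_A − ΔH_B| = 36 kJ.

Reaction B, by 36 kJ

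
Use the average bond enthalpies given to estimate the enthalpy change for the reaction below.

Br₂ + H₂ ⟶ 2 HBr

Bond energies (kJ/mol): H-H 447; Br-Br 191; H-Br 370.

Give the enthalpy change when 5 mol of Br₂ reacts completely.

Bonds broken (reactants):
  Br-Br: 1 × 191 = 191
  H-H: 1 × 447 = 447
  Σ(broken) = 638 kJ
Bonds formed (products):
  H-Br: 2 × 370 = 740
  Σ(formed) = 740 kJ
ΔH = Σ(broken) − Σ(formed) = 638 − 740 = −102 kJ
For 5× the reaction as written: 5 × (−102) = −510 kJ

ΔH = −510 kJ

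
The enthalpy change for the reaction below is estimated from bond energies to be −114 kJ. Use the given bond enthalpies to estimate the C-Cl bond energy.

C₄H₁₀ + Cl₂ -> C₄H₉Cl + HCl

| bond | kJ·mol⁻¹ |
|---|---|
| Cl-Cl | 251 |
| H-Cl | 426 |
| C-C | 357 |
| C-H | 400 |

D(C-Cl) ≈ 339 kJ/mol

Let D be the C-Cl bond energy.
Σ(broken) = 3×357 + 10×400 + 1×251 = 5322
Σ(formed) = 3×357 + 1×D + 9×400 + 1×426 = 5097 + D
ΔH = Σ(broken) − Σ(formed) = (5322) − (5097 + D) = +225 − D
Setting this equal to −114 kJ gives D = 339 kJ/mol.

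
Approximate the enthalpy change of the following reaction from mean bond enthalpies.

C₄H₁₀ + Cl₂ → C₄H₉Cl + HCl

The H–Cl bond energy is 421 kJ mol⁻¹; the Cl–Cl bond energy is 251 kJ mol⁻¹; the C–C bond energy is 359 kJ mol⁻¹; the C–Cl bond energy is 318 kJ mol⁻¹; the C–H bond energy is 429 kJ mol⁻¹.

ΔH ≈ −59 kJ

Bonds broken (reactants):
  C–C: 3 × 359 = 1077
  C–H: 10 × 429 = 4290
  Cl–Cl: 1 × 251 = 251
  Σ(broken) = 5618 kJ
Bonds formed (products):
  C–C: 3 × 359 = 1077
  C–Cl: 1 × 318 = 318
  C–H: 9 × 429 = 3861
  H–Cl: 1 × 421 = 421
  Σ(formed) = 5677 kJ
ΔH = Σ(broken) − Σ(formed) = 5618 − 5677 = −59 kJ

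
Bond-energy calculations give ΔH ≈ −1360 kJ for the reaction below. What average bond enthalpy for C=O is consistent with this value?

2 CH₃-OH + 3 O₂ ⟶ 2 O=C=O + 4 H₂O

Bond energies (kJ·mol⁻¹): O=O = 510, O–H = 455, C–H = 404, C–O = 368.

D(C=O) ≈ 830 kJ/mol

Let D be the C=O bond energy.
Σ(broken) = 6×404 + 2×368 + 2×455 + 3×510 = 5600
Σ(formed) = 4×D + 8×455 = 3640 + 4D
ΔH = Σ(broken) − Σ(formed) = (5600) − (3640 + 4D) = +1960 − 4D
Setting this equal to −1360 kJ gives 4D = 3320, so D = 830 kJ/mol.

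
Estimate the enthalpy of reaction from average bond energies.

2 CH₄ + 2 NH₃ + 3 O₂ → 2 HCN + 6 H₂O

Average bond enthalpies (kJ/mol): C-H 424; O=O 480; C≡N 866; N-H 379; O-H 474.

Bonds broken (reactants):
  C-H: 8 × 424 = 3392
  N-H: 6 × 379 = 2274
  O=O: 3 × 480 = 1440
  Σ(broken) = 7106 kJ
Bonds formed (products):
  C≡N: 2 × 866 = 1732
  C-H: 2 × 424 = 848
  O-H: 12 × 474 = 5688
  Σ(formed) = 8268 kJ
ΔH = Σ(broken) − Σ(formed) = 7106 − 8268 = −1162 kJ

ΔH ≈ −1162 kJ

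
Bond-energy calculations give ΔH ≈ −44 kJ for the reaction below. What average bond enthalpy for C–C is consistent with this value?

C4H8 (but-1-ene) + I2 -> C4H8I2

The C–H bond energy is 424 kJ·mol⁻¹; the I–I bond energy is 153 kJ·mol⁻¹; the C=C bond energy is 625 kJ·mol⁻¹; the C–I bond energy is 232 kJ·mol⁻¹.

Let D be the C–C bond energy.
Σ(broken) = 2×D + 8×424 + 1×625 + 1×153 = 4170 + 2D
Σ(formed) = 3×D + 8×424 + 2×232 = 3856 + 3D
ΔH = Σ(broken) − Σ(formed) = (4170 + 2D) − (3856 + 3D) = +314 − D
Setting this equal to −44 kJ gives D = 358 kJ/mol.

D(C–C) ≈ 358 kJ/mol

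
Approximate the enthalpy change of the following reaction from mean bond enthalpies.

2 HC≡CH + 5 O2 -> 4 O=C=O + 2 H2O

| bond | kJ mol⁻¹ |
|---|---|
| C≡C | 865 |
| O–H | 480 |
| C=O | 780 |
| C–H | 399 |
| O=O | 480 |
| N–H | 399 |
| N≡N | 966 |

ΔH ≈ −2434 kJ

Bonds broken (reactants):
  C≡C: 2 × 865 = 1730
  C–H: 4 × 399 = 1596
  O=O: 5 × 480 = 2400
  Σ(broken) = 5726 kJ
Bonds formed (products):
  C=O: 8 × 780 = 6240
  O–H: 4 × 480 = 1920
  Σ(formed) = 8160 kJ
ΔH = Σ(broken) − Σ(formed) = 5726 − 8160 = −2434 kJ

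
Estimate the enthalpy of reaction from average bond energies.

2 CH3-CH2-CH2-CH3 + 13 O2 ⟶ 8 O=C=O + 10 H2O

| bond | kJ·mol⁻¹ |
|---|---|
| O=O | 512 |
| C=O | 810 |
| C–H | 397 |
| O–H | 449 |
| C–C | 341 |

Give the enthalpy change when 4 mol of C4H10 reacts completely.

ΔH = −10596 kJ

Bonds broken (reactants):
  C–C: 6 × 341 = 2046
  C–H: 20 × 397 = 7940
  O=O: 13 × 512 = 6656
  Σ(broken) = 16642 kJ
Bonds formed (products):
  C=O: 16 × 810 = 12960
  O–H: 20 × 449 = 8980
  Σ(formed) = 21940 kJ
ΔH = Σ(broken) − Σ(formed) = 16642 − 21940 = −5298 kJ
For 2× the reaction as written: 2 × (−5298) = −10596 kJ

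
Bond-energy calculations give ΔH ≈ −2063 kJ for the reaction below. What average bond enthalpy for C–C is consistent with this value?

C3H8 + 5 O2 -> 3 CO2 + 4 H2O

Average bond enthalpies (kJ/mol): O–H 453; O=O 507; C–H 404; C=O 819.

D(C–C) ≈ 354 kJ/mol

Let D be the C–C bond energy.
Σ(broken) = 2×D + 8×404 + 5×507 = 5767 + 2D
Σ(formed) = 6×819 + 8×453 = 8538
ΔH = Σ(broken) − Σ(formed) = (5767 + 2D) − (8538) = −2771 + 2D
Setting this equal to −2063 kJ gives 2D = 708, so D = 354 kJ/mol.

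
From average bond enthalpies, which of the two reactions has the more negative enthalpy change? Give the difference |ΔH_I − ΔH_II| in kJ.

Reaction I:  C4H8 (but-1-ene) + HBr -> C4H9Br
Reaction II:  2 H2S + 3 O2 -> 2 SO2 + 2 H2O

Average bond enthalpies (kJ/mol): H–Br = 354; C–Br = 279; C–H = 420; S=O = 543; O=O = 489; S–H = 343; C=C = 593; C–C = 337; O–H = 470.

Reaction I:
  Bonds broken (reactants):
    C–C: 2 × 337 = 674
    C–H: 8 × 420 = 3360
    C=C: 1 × 593 = 593
    H–Br: 1 × 354 = 354
    Σ(broken) = 4981 kJ
  Bonds formed (products):
    C–Br: 1 × 279 = 279
    C–C: 3 × 337 = 1011
    C–H: 9 × 420 = 3780
    Σ(formed) = 5070 kJ
  ΔH_I = 4981 − 5070 = −89 kJ
Reaction II:
  Bonds broken (reactants):
    O=O: 3 × 489 = 1467
    S–H: 4 × 343 = 1372
    Σ(broken) = 2839 kJ
  Bonds formed (products):
    O–H: 4 × 470 = 1880
    S=O: 4 × 543 = 2172
    Σ(formed) = 4052 kJ
  ΔH_II = 2839 − 4052 = −1213 kJ
ΔH_I − ΔH_II = +1124 kJ, so reaction II has the more negative ΔH; |ΔH_I − ΔH_II| = 1124 kJ.

Reaction II, by 1124 kJ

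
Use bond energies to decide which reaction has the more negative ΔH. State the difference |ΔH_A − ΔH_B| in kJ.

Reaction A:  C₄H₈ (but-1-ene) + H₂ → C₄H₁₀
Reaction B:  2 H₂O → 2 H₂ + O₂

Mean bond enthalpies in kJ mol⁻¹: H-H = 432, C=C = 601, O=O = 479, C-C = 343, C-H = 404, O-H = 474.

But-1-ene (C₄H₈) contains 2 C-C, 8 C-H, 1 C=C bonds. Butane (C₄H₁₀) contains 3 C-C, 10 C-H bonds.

Reaction A, by 671 kJ

Reaction A:
  Bonds broken (reactants):
    C-C: 2 × 343 = 686
    C-H: 8 × 404 = 3232
    C=C: 1 × 601 = 601
    H-H: 1 × 432 = 432
    Σ(broken) = 4951 kJ
  Bonds formed (products):
    C-C: 3 × 343 = 1029
    C-H: 10 × 404 = 4040
    Σ(formed) = 5069 kJ
  ΔH_A = 4951 − 5069 = −118 kJ
Reaction B:
  Bonds broken (reactants):
    O-H: 4 × 474 = 1896
    Σ(broken) = 1896 kJ
  Bonds formed (products):
    H-H: 2 × 432 = 864
    O=O: 1 × 479 = 479
    Σ(formed) = 1343 kJ
  ΔH_B = 1896 − 1343 = +553 kJ
ΔH_A − ΔH_B = −671 kJ, so reaction A has the more negative ΔH; |ΔH_A − ΔH_B| = 671 kJ.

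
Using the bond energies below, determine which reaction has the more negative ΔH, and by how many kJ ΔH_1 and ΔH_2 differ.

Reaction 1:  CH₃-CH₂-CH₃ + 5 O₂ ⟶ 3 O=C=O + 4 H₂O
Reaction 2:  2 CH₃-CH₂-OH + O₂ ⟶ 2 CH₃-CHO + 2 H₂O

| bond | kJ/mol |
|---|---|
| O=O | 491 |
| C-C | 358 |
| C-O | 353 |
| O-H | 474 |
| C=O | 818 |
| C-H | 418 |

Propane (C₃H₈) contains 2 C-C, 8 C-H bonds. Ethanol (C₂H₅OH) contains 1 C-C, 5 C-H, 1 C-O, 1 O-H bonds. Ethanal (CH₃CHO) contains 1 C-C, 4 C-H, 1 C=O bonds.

Reaction 1, by 1634 kJ

Reaction 1:
  Bonds broken (reactants):
    C-C: 2 × 358 = 716
    C-H: 8 × 418 = 3344
    O=O: 5 × 491 = 2455
    Σ(broken) = 6515 kJ
  Bonds formed (products):
    C=O: 6 × 818 = 4908
    O-H: 8 × 474 = 3792
    Σ(formed) = 8700 kJ
  ΔH_1 = 6515 − 8700 = −2185 kJ
Reaction 2:
  Bonds broken (reactants):
    C-C: 2 × 358 = 716
    C-H: 10 × 418 = 4180
    C-O: 2 × 353 = 706
    O-H: 2 × 474 = 948
    O=O: 1 × 491 = 491
    Σ(broken) = 7041 kJ
  Bonds formed (products):
    C-C: 2 × 358 = 716
    C-H: 8 × 418 = 3344
    C=O: 2 × 818 = 1636
    O-H: 4 × 474 = 1896
    Σ(formed) = 7592 kJ
  ΔH_2 = 7041 − 7592 = −551 kJ
ΔH_1 − ΔH_2 = −1634 kJ, so reaction 1 has the more negative ΔH; |ΔH_1 − ΔH_2| = 1634 kJ.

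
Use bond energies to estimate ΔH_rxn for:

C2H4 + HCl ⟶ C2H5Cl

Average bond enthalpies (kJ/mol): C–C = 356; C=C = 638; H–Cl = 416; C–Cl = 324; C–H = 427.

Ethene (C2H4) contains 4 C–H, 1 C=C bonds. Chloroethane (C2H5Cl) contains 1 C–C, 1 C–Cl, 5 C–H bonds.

ΔH ≈ −53 kJ

Bonds broken (reactants):
  C–H: 4 × 427 = 1708
  C=C: 1 × 638 = 638
  H–Cl: 1 × 416 = 416
  Σ(broken) = 2762 kJ
Bonds formed (products):
  C–C: 1 × 356 = 356
  C–Cl: 1 × 324 = 324
  C–H: 5 × 427 = 2135
  Σ(formed) = 2815 kJ
ΔH = Σ(broken) − Σ(formed) = 2762 − 2815 = −53 kJ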